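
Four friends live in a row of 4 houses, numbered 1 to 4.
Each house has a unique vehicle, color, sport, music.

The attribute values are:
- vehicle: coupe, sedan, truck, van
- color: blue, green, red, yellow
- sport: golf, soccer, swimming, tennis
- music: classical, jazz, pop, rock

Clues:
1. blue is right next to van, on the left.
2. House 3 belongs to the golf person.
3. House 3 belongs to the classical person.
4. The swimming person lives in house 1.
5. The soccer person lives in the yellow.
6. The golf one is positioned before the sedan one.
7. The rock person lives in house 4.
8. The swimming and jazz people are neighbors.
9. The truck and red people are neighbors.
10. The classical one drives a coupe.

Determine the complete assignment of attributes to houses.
Solution:

House | Vehicle | Color | Sport | Music
---------------------------------------
  1   | truck | blue | swimming | pop
  2   | van | red | tennis | jazz
  3   | coupe | green | golf | classical
  4   | sedan | yellow | soccer | rock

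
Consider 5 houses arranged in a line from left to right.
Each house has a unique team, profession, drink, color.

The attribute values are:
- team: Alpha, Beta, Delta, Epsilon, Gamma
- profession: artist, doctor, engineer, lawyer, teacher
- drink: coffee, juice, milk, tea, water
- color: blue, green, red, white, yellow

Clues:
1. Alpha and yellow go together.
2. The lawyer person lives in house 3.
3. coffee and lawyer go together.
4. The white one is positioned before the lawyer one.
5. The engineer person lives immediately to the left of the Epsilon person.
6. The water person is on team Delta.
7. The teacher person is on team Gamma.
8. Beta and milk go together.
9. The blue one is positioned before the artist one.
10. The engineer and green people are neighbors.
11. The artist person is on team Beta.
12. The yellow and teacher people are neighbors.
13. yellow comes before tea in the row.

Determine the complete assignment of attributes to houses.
Solution:

House | Team | Profession | Drink | Color
-----------------------------------------
  1   | Delta | engineer | water | white
  2   | Epsilon | doctor | juice | green
  3   | Alpha | lawyer | coffee | yellow
  4   | Gamma | teacher | tea | blue
  5   | Beta | artist | milk | red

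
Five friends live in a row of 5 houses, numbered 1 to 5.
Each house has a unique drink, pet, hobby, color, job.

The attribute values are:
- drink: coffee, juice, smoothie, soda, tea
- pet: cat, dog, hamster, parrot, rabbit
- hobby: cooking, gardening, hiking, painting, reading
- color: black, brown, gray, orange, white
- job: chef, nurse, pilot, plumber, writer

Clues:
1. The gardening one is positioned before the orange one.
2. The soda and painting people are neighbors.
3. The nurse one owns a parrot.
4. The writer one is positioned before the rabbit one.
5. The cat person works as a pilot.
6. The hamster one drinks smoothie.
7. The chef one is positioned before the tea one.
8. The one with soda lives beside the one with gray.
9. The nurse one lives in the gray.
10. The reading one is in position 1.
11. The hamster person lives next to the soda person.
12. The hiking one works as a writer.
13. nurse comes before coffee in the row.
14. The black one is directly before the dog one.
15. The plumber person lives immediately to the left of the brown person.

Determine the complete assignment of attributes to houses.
Solution:

House | Drink | Pet | Hobby | Color | Job
-----------------------------------------
  1   | smoothie | hamster | reading | black | plumber
  2   | soda | dog | hiking | brown | writer
  3   | juice | parrot | painting | gray | nurse
  4   | coffee | rabbit | gardening | white | chef
  5   | tea | cat | cooking | orange | pilot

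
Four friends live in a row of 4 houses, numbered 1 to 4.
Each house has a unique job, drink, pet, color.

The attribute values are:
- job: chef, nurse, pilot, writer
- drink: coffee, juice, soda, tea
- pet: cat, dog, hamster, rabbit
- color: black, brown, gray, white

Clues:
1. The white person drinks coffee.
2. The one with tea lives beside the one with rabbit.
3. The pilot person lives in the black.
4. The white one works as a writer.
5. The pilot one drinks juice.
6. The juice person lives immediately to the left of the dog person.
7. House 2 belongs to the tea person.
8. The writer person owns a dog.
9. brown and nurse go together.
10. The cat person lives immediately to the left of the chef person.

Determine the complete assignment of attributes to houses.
Solution:

House | Job | Drink | Pet | Color
---------------------------------
  1   | nurse | soda | cat | brown
  2   | chef | tea | hamster | gray
  3   | pilot | juice | rabbit | black
  4   | writer | coffee | dog | white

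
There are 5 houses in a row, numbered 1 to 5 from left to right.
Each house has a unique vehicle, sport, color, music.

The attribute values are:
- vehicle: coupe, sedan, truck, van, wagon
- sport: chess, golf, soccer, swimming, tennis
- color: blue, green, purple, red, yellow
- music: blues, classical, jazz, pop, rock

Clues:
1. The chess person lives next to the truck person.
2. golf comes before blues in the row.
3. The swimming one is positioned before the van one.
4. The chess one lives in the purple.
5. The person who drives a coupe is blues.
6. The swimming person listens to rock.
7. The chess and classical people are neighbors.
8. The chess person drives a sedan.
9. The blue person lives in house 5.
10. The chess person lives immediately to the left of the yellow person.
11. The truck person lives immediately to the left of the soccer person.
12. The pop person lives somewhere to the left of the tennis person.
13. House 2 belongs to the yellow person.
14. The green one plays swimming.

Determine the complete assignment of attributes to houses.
Solution:

House | Vehicle | Sport | Color | Music
---------------------------------------
  1   | sedan | chess | purple | pop
  2   | truck | golf | yellow | classical
  3   | coupe | soccer | red | blues
  4   | wagon | swimming | green | rock
  5   | van | tennis | blue | jazz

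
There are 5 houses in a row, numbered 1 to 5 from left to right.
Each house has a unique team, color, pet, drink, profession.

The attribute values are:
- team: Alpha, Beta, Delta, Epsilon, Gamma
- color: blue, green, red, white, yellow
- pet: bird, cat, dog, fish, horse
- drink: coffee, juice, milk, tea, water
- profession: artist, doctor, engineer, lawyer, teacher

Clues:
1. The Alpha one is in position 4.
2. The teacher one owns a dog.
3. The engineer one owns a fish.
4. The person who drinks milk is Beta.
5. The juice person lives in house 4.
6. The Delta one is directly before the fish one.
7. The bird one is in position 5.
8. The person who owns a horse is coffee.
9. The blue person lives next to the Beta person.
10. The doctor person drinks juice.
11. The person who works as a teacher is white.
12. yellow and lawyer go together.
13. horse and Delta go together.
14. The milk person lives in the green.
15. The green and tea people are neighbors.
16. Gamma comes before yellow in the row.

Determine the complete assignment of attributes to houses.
Solution:

House | Team | Color | Pet | Drink | Profession
-----------------------------------------------
  1   | Delta | blue | horse | coffee | artist
  2   | Beta | green | fish | milk | engineer
  3   | Gamma | white | dog | tea | teacher
  4   | Alpha | red | cat | juice | doctor
  5   | Epsilon | yellow | bird | water | lawyer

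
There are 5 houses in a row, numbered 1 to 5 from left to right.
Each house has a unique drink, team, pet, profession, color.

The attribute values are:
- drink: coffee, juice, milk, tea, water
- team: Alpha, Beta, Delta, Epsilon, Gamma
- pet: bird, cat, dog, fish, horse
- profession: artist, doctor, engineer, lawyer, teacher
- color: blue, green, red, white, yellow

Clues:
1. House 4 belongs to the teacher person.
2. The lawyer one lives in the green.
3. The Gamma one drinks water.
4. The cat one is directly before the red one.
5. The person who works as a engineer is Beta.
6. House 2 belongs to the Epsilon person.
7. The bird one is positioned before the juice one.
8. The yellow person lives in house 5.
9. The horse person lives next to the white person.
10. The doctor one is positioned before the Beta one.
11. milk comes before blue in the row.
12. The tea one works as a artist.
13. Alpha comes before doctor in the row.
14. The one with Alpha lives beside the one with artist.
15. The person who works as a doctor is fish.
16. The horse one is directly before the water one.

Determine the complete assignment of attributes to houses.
Solution:

House | Drink | Team | Pet | Profession | Color
-----------------------------------------------
  1   | milk | Alpha | cat | lawyer | green
  2   | tea | Epsilon | horse | artist | red
  3   | water | Gamma | fish | doctor | white
  4   | coffee | Delta | bird | teacher | blue
  5   | juice | Beta | dog | engineer | yellow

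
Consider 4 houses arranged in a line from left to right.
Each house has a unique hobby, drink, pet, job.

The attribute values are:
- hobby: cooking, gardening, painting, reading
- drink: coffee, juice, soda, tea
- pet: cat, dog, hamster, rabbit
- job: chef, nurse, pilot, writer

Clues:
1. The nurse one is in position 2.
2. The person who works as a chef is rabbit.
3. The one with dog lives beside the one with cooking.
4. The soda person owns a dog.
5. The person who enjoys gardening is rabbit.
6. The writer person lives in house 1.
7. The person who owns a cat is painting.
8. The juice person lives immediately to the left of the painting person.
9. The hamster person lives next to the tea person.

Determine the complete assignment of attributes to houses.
Solution:

House | Hobby | Drink | Pet | Job
---------------------------------
  1   | reading | soda | dog | writer
  2   | cooking | juice | hamster | nurse
  3   | painting | tea | cat | pilot
  4   | gardening | coffee | rabbit | chef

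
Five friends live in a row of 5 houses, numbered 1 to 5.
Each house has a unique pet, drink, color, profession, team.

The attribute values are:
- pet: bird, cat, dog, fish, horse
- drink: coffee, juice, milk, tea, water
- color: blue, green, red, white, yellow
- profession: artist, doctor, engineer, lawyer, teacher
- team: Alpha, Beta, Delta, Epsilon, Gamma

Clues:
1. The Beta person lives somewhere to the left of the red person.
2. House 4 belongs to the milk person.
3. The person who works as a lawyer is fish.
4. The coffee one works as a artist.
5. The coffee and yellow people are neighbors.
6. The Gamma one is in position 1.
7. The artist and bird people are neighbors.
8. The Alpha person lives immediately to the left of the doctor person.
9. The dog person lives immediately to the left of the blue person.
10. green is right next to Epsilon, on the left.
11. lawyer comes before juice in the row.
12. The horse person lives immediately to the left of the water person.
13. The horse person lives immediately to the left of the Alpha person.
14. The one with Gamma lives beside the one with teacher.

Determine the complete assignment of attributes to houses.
Solution:

House | Pet | Drink | Color | Profession | Team
-----------------------------------------------
  1   | horse | coffee | white | artist | Gamma
  2   | bird | water | yellow | teacher | Alpha
  3   | dog | tea | green | doctor | Beta
  4   | fish | milk | blue | lawyer | Epsilon
  5   | cat | juice | red | engineer | Delta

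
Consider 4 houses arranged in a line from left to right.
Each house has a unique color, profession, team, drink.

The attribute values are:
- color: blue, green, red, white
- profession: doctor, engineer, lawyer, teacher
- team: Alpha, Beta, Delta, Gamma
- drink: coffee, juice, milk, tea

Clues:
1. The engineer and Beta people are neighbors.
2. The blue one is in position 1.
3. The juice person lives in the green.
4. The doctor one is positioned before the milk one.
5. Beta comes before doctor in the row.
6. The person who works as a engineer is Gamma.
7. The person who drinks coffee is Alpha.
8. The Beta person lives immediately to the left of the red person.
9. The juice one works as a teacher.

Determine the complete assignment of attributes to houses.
Solution:

House | Color | Profession | Team | Drink
-----------------------------------------
  1   | blue | engineer | Gamma | tea
  2   | green | teacher | Beta | juice
  3   | red | doctor | Alpha | coffee
  4   | white | lawyer | Delta | milk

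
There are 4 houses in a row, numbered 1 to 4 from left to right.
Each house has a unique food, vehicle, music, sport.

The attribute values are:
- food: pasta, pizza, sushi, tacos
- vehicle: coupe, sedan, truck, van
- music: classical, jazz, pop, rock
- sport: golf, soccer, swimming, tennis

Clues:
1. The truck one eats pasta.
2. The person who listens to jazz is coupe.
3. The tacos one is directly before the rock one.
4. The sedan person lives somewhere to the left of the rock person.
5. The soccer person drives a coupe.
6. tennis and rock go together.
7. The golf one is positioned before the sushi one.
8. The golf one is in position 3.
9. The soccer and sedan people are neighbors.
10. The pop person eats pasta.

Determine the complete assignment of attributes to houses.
Solution:

House | Food | Vehicle | Music | Sport
--------------------------------------
  1   | pasta | truck | pop | swimming
  2   | pizza | coupe | jazz | soccer
  3   | tacos | sedan | classical | golf
  4   | sushi | van | rock | tennis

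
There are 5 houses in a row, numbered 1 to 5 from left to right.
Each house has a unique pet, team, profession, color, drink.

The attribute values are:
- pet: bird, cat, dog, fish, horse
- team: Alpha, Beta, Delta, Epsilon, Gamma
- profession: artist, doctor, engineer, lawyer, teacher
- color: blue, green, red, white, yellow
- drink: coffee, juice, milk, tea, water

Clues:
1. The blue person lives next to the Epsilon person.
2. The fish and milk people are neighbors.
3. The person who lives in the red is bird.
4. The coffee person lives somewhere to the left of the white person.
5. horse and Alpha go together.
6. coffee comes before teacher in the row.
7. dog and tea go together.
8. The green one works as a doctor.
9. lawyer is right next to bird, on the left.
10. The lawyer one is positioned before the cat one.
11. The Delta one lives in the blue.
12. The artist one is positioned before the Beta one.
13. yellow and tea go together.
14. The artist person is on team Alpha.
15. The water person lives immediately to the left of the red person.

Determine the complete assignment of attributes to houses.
Solution:

House | Pet | Team | Profession | Color | Drink
-----------------------------------------------
  1   | fish | Delta | lawyer | blue | water
  2   | bird | Epsilon | engineer | red | milk
  3   | cat | Gamma | doctor | green | coffee
  4   | horse | Alpha | artist | white | juice
  5   | dog | Beta | teacher | yellow | tea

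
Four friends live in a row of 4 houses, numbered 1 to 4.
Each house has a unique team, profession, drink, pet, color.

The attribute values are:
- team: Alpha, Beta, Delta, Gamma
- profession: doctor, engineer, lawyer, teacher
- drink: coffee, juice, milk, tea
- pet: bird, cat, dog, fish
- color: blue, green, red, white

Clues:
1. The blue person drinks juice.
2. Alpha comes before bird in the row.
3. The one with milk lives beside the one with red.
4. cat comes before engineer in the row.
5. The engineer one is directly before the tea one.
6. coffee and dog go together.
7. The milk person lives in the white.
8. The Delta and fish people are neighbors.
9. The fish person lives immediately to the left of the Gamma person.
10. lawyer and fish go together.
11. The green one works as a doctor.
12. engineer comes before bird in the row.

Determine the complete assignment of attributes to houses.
Solution:

House | Team | Profession | Drink | Pet | Color
-----------------------------------------------
  1   | Delta | teacher | juice | cat | blue
  2   | Alpha | lawyer | milk | fish | white
  3   | Gamma | engineer | coffee | dog | red
  4   | Beta | doctor | tea | bird | green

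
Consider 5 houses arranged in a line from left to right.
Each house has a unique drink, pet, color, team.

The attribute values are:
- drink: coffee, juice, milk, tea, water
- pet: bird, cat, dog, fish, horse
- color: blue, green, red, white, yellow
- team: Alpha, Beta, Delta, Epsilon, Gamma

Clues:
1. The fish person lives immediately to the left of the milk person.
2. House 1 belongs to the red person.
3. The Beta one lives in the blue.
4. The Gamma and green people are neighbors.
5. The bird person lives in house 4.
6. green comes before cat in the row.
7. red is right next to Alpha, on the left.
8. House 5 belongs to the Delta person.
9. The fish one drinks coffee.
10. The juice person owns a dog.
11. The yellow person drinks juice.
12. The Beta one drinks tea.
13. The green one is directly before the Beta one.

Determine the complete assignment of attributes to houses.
Solution:

House | Drink | Pet | Color | Team
----------------------------------
  1   | coffee | fish | red | Gamma
  2   | milk | horse | green | Alpha
  3   | tea | cat | blue | Beta
  4   | water | bird | white | Epsilon
  5   | juice | dog | yellow | Delta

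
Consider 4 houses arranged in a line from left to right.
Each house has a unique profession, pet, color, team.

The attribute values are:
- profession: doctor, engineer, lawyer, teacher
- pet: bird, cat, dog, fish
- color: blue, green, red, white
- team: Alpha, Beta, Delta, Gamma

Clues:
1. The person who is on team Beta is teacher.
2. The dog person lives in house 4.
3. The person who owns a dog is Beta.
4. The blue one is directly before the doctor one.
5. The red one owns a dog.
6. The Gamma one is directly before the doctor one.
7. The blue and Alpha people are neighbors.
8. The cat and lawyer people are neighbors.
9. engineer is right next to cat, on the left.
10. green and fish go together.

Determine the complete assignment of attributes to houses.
Solution:

House | Profession | Pet | Color | Team
---------------------------------------
  1   | engineer | bird | blue | Gamma
  2   | doctor | cat | white | Alpha
  3   | lawyer | fish | green | Delta
  4   | teacher | dog | red | Beta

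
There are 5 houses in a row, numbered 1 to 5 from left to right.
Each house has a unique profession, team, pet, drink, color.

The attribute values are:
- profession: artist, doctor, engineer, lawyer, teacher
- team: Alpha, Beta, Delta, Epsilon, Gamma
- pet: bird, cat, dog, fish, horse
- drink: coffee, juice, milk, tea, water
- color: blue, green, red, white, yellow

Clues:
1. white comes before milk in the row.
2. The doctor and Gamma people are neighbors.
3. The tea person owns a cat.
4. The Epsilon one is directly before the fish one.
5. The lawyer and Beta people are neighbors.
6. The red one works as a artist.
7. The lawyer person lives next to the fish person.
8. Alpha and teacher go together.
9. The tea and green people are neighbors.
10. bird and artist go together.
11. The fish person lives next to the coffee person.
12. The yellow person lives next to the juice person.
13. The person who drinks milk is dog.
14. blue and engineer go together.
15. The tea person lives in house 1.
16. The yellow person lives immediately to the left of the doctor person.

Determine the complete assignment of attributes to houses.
Solution:

House | Profession | Team | Pet | Drink | Color
-----------------------------------------------
  1   | lawyer | Epsilon | cat | tea | yellow
  2   | doctor | Beta | fish | juice | green
  3   | artist | Gamma | bird | coffee | red
  4   | teacher | Alpha | horse | water | white
  5   | engineer | Delta | dog | milk | blue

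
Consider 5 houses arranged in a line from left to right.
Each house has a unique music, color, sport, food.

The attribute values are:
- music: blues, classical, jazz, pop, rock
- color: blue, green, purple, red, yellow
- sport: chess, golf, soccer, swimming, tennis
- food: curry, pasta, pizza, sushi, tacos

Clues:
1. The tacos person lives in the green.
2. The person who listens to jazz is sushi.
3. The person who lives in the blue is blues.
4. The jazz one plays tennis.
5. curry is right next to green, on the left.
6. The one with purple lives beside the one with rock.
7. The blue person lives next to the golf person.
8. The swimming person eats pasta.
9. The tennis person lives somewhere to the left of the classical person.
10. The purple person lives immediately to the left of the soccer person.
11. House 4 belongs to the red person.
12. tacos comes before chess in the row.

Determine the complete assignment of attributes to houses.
Solution:

House | Music | Color | Sport | Food
------------------------------------
  1   | blues | blue | swimming | pasta
  2   | pop | purple | golf | curry
  3   | rock | green | soccer | tacos
  4   | jazz | red | tennis | sushi
  5   | classical | yellow | chess | pizza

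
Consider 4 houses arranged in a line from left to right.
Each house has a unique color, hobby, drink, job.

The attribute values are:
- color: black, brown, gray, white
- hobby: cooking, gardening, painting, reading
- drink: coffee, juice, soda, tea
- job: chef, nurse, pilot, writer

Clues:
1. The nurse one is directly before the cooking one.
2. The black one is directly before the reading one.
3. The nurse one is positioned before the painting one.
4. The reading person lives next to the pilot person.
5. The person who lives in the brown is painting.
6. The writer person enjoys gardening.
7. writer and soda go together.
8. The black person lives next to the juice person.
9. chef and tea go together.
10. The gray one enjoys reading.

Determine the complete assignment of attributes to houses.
Solution:

House | Color | Hobby | Drink | Job
-----------------------------------
  1   | black | gardening | soda | writer
  2   | gray | reading | juice | nurse
  3   | white | cooking | coffee | pilot
  4   | brown | painting | tea | chef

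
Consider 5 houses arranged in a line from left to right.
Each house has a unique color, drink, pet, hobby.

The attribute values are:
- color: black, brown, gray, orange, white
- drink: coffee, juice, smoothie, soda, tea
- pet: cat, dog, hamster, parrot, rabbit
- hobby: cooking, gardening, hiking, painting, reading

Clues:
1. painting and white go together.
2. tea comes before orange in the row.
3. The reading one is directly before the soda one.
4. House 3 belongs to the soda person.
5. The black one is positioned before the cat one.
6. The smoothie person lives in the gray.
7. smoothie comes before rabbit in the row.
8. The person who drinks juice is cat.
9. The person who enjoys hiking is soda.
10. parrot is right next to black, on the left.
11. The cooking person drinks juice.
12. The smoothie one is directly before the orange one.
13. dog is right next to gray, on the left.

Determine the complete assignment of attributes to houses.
Solution:

House | Color | Drink | Pet | Hobby
-----------------------------------
  1   | white | tea | dog | painting
  2   | gray | smoothie | hamster | reading
  3   | orange | soda | parrot | hiking
  4   | black | coffee | rabbit | gardening
  5   | brown | juice | cat | cooking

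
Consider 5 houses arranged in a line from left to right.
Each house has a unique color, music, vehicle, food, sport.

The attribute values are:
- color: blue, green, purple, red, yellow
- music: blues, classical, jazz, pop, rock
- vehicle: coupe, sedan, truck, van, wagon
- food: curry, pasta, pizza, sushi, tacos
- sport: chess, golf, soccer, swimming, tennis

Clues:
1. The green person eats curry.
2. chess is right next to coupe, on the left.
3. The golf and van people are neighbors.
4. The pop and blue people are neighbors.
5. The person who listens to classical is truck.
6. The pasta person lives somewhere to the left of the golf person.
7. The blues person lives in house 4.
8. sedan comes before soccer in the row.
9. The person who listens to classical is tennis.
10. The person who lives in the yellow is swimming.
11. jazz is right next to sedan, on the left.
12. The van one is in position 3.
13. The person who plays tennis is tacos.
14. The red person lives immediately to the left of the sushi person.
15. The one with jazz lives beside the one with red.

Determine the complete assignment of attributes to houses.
Solution:

House | Color | Music | Vehicle | Food | Sport
----------------------------------------------
  1   | yellow | jazz | wagon | pasta | swimming
  2   | red | pop | sedan | pizza | golf
  3   | blue | rock | van | sushi | chess
  4   | green | blues | coupe | curry | soccer
  5   | purple | classical | truck | tacos | tennis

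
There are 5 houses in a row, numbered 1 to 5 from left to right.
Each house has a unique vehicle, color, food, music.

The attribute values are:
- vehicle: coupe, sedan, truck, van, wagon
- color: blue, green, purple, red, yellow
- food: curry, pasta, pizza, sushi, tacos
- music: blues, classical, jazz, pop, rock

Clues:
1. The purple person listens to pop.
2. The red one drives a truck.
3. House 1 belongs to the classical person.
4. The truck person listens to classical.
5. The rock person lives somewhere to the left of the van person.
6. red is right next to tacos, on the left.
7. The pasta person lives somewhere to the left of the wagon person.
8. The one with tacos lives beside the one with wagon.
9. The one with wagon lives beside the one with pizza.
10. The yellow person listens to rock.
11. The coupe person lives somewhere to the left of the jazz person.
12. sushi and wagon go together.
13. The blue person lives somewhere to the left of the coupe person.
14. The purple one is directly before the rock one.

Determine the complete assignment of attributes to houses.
Solution:

House | Vehicle | Color | Food | Music
--------------------------------------
  1   | truck | red | pasta | classical
  2   | sedan | blue | tacos | blues
  3   | wagon | purple | sushi | pop
  4   | coupe | yellow | pizza | rock
  5   | van | green | curry | jazz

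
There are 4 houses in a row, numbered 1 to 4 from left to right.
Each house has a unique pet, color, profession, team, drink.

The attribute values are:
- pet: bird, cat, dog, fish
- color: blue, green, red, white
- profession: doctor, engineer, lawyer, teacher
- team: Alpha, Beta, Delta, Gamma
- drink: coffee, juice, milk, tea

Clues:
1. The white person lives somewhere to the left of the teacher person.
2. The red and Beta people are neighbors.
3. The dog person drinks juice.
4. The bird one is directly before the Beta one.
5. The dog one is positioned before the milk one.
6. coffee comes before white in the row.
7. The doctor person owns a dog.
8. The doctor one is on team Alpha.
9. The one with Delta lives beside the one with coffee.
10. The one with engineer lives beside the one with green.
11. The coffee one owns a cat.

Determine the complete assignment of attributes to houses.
Solution:

House | Pet | Color | Profession | Team | Drink
-----------------------------------------------
  1   | bird | red | engineer | Delta | tea
  2   | cat | green | lawyer | Beta | coffee
  3   | dog | white | doctor | Alpha | juice
  4   | fish | blue | teacher | Gamma | milk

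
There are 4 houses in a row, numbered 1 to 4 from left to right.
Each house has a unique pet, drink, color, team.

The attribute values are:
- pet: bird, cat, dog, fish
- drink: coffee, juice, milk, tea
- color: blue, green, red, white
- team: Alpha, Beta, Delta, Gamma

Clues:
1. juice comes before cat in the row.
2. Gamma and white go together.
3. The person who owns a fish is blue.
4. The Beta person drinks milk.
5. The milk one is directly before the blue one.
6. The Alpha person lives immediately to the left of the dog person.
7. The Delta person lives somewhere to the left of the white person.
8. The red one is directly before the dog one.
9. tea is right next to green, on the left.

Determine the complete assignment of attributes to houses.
Solution:

House | Pet | Drink | Color | Team
----------------------------------
  1   | bird | tea | red | Alpha
  2   | dog | milk | green | Beta
  3   | fish | juice | blue | Delta
  4   | cat | coffee | white | Gamma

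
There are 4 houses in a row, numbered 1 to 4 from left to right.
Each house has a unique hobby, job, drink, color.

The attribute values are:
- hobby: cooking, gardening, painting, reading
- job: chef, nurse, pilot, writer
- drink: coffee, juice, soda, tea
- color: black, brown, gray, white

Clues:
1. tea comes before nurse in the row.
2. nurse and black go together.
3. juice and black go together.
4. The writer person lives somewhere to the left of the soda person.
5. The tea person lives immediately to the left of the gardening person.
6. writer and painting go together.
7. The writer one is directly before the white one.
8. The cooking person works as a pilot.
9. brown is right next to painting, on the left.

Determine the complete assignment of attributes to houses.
Solution:

House | Hobby | Job | Drink | Color
-----------------------------------
  1   | cooking | pilot | coffee | brown
  2   | painting | writer | tea | gray
  3   | gardening | chef | soda | white
  4   | reading | nurse | juice | black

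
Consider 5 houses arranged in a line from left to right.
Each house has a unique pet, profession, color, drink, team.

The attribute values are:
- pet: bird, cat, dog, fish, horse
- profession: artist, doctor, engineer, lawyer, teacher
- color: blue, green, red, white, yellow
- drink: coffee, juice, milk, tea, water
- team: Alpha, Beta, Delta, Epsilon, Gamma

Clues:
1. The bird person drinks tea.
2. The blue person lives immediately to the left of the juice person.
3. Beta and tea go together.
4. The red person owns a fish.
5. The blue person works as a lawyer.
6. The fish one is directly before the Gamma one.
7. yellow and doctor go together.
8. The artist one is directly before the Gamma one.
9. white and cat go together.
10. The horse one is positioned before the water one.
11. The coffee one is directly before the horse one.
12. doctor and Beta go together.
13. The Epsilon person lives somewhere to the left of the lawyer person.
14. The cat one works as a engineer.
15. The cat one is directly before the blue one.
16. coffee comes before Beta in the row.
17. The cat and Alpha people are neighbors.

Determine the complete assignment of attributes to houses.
Solution:

House | Pet | Profession | Color | Drink | Team
-----------------------------------------------
  1   | cat | engineer | white | coffee | Epsilon
  2   | horse | lawyer | blue | milk | Alpha
  3   | fish | artist | red | juice | Delta
  4   | dog | teacher | green | water | Gamma
  5   | bird | doctor | yellow | tea | Beta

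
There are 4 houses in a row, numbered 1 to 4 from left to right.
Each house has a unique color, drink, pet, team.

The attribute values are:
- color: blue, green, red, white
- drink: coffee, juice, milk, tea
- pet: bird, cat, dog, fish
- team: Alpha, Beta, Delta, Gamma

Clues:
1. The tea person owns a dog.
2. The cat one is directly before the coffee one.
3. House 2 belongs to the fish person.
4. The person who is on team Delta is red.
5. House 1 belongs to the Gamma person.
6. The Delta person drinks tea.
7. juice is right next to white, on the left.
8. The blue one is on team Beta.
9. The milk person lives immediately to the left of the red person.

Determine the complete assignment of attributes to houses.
Solution:

House | Color | Drink | Pet | Team
----------------------------------
  1   | green | juice | cat | Gamma
  2   | white | coffee | fish | Alpha
  3   | blue | milk | bird | Beta
  4   | red | tea | dog | Delta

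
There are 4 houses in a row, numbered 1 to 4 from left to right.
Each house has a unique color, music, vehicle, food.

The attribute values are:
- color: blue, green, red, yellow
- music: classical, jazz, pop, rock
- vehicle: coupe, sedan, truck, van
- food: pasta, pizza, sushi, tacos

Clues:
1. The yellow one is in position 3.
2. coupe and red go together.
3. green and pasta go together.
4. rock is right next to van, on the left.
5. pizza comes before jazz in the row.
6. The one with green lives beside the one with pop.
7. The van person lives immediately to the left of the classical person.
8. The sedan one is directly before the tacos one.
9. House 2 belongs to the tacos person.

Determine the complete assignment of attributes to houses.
Solution:

House | Color | Music | Vehicle | Food
--------------------------------------
  1   | green | rock | sedan | pasta
  2   | blue | pop | van | tacos
  3   | yellow | classical | truck | pizza
  4   | red | jazz | coupe | sushi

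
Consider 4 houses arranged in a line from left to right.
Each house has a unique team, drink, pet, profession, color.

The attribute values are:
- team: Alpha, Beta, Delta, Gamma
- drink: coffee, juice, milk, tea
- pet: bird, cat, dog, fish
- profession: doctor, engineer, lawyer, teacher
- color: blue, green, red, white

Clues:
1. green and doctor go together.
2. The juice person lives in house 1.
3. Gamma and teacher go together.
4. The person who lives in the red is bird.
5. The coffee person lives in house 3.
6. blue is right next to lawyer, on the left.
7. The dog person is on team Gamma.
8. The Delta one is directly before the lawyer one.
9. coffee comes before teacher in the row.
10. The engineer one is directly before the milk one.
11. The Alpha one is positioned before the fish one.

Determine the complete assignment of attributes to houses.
Solution:

House | Team | Drink | Pet | Profession | Color
-----------------------------------------------
  1   | Delta | juice | cat | engineer | blue
  2   | Alpha | milk | bird | lawyer | red
  3   | Beta | coffee | fish | doctor | green
  4   | Gamma | tea | dog | teacher | white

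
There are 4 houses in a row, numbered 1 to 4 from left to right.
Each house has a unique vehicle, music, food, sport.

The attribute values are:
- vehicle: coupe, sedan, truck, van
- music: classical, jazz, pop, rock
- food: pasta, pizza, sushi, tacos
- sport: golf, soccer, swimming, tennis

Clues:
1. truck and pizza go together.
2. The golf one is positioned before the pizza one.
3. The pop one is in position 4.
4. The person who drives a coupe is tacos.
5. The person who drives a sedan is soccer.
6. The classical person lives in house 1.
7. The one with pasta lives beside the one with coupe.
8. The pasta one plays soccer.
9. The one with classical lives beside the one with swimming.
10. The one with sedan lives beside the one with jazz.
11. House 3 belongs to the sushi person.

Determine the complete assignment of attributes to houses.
Solution:

House | Vehicle | Music | Food | Sport
--------------------------------------
  1   | sedan | classical | pasta | soccer
  2   | coupe | jazz | tacos | swimming
  3   | van | rock | sushi | golf
  4   | truck | pop | pizza | tennis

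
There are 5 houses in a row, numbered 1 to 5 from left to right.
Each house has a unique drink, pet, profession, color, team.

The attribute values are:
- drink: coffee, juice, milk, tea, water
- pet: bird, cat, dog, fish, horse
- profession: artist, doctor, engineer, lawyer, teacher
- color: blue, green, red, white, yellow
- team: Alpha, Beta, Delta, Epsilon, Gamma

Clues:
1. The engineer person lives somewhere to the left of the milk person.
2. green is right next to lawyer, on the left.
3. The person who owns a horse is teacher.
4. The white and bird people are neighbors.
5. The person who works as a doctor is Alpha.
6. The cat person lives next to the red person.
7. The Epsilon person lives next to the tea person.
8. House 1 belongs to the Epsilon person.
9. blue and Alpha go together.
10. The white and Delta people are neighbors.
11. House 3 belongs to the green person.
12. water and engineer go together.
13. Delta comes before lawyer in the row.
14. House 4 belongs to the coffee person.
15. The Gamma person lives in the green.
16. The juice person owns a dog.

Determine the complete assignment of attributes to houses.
Solution:

House | Drink | Pet | Profession | Color | Team
-----------------------------------------------
  1   | water | cat | engineer | white | Epsilon
  2   | tea | bird | artist | red | Delta
  3   | milk | horse | teacher | green | Gamma
  4   | coffee | fish | lawyer | yellow | Beta
  5   | juice | dog | doctor | blue | Alpha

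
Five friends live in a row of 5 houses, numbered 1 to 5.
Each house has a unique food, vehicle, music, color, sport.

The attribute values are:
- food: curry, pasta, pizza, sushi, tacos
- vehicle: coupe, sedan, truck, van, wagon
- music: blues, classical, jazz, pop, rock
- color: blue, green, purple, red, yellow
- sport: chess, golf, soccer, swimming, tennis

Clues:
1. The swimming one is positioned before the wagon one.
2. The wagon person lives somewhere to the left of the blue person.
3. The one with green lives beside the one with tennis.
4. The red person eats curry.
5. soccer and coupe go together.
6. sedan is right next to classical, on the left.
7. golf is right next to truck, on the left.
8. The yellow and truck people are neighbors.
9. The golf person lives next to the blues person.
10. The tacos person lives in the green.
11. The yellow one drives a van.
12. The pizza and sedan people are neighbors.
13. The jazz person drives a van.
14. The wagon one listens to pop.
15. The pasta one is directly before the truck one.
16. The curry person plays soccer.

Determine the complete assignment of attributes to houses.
Solution:

House | Food | Vehicle | Music | Color | Sport
----------------------------------------------
  1   | pasta | van | jazz | yellow | golf
  2   | tacos | truck | blues | green | swimming
  3   | pizza | wagon | pop | purple | tennis
  4   | sushi | sedan | rock | blue | chess
  5   | curry | coupe | classical | red | soccer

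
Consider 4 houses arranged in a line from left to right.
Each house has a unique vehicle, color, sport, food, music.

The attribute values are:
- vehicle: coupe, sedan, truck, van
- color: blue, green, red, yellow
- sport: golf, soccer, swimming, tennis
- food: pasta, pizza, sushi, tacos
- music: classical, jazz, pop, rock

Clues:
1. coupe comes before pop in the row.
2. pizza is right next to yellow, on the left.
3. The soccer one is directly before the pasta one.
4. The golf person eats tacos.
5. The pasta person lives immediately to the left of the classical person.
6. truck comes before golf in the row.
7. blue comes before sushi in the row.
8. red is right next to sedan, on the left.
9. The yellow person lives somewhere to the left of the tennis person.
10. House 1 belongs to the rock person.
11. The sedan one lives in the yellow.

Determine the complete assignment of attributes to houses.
Solution:

House | Vehicle | Color | Sport | Food | Music
----------------------------------------------
  1   | truck | red | soccer | pizza | rock
  2   | sedan | yellow | swimming | pasta | jazz
  3   | coupe | blue | golf | tacos | classical
  4   | van | green | tennis | sushi | pop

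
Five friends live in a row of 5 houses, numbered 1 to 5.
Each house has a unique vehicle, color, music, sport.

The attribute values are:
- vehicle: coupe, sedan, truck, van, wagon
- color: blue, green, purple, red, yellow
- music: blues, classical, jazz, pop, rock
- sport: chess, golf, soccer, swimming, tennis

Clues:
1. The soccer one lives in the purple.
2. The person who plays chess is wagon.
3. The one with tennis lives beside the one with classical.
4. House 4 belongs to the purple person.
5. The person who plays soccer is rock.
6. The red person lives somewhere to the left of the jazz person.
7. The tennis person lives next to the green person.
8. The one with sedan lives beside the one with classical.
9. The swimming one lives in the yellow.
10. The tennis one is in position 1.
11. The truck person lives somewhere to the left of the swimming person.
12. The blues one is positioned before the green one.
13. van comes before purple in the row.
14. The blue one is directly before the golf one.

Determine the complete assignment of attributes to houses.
Solution:

House | Vehicle | Color | Music | Sport
---------------------------------------
  1   | sedan | blue | blues | tennis
  2   | van | green | classical | golf
  3   | wagon | red | pop | chess
  4   | truck | purple | rock | soccer
  5   | coupe | yellow | jazz | swimming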